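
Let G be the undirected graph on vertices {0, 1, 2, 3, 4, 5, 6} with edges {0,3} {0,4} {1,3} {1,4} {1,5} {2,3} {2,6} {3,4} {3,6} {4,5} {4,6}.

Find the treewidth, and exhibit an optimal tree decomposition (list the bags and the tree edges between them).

Treewidth 2.
One optimal decomposition is:
Bags: B1 = {1, 3, 4}  B2 = {3, 4, 6}  B3 = {1, 4, 5}  B4 = {0, 3, 4}  B5 = {2, 3, 6}
Tree: B1–B2, B1–B3, B2–B4, B2–B5

Every bag has size at most 3, so the width is 3 − 1 = 2 and tw(G) ≤ 2. Conversely, {2, 3, 6} is a clique of size 3, and the vertices of any clique must share a bag in every tree decomposition; so some bag has ≥ 3 vertices and tw(G) ≥ 2. Hence tw(G) = 2 exactly.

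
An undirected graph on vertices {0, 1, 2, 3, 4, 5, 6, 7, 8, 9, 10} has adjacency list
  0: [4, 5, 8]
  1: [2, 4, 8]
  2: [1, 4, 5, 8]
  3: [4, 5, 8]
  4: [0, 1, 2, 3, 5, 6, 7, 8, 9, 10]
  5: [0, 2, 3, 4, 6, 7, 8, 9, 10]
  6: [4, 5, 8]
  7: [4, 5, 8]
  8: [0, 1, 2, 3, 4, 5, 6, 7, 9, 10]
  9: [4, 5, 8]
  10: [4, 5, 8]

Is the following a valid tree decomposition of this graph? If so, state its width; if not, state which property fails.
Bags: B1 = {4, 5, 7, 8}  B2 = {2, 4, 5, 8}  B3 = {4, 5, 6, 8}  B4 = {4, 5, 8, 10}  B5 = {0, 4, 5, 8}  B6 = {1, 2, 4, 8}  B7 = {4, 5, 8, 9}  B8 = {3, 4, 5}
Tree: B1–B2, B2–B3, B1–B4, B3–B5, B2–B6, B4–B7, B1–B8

No — edge (8,3) lies in no bag.

A tree decomposition must satisfy three properties: every vertex lies in some bag; for every edge, both endpoints lie together in some bag; and for every vertex, the bags containing it form a connected subtree. Here edge (8,3) lies in no bag, so the decomposition is invalid.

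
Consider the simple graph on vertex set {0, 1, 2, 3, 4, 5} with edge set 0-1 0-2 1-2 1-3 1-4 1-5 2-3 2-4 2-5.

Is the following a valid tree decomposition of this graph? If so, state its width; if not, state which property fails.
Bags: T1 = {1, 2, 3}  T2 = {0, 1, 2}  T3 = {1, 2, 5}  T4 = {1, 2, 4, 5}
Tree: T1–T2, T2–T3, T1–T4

A tree decomposition must satisfy three properties: every vertex lies in some bag; for every edge, both endpoints lie together in some bag; and for every vertex, the bags containing it form a connected subtree. Here bags containing vertex 5 are not connected in the tree, so the decomposition is invalid.

No — bags containing vertex 5 are not connected in the tree.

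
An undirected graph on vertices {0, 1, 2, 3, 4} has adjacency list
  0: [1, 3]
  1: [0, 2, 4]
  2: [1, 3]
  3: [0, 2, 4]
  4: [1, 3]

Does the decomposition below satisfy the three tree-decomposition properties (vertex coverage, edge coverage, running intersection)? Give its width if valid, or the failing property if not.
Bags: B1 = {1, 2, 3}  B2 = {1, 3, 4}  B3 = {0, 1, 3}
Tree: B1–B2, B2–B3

Yes; width 2.

Checking the three conditions: (i) the bags cover all of {0, 1, 2, 3, 4}; (ii) for each edge, some bag contains both endpoints; (iii) the bags containing any fixed vertex form a subtree. All hold, so the decomposition is valid with width 3 − 1 = 2.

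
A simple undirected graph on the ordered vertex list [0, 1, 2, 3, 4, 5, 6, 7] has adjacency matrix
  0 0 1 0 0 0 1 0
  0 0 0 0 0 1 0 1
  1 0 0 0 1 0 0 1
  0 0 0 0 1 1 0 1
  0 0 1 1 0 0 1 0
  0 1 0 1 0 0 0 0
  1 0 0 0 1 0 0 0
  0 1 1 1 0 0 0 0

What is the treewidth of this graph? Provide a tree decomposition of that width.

Treewidth 2.
One such decomposition:
Bags: B1 = {0, 4, 6}  B2 = {0, 2, 4}  B3 = {2, 3, 4}  B4 = {2, 3, 7}  B5 = {3, 5, 7}  B6 = {1, 5, 7}
Tree: B1–B2, B2–B3, B3–B4, B4–B5, B5–B6

Each bag holds 3 vertices, so the decomposition has width 2, which upper-bounds the treewidth. Since 6–0–2–4–6 is a cycle in G, G is not acyclic. Forests are exactly the graphs of treewidth ≤ 1, so tw(G) ≥ 2. Hence tw(G) = 2 exactly.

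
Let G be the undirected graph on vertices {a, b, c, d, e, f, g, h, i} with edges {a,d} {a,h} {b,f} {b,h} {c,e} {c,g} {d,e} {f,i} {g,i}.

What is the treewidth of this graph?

2

A width-2 tree decomposition is:
Bags: B1 = {f, g, i}  B2 = {c, f, g}  B3 = {c, e, f}  B4 = {d, e, f}  B5 = {a, d, f}  B6 = {a, f, h}  B7 = {b, f, h}
Tree: B1–B2, B2–B3, B3–B4, B4–B5, B5–B6, B6–B7
Each bag holds 3 vertices, so the decomposition has width 2, which upper-bounds the treewidth. Since f–i–g–c–e–d–a–h–b–f is a cycle in G, G is not acyclic. Forests are exactly the graphs of treewidth ≤ 1, so tw(G) ≥ 2. Hence tw(G) = 2 exactly.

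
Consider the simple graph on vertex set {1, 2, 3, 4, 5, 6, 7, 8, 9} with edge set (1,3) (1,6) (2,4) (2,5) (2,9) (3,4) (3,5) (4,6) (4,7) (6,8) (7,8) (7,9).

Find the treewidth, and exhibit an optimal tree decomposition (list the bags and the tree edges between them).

Treewidth 3.
Bags: B1 = {2, 7, 8, 9}  B2 = {2, 4, 7, 8}  B3 = {2, 4, 6, 8}  B4 = {2, 4, 5, 6}  B5 = {3, 4, 5, 6}  B6 = {1, 3, 5, 6}
Tree: B1–B2, B2–B3, B3–B4, B4–B5, B5–B6

The largest bag has 4 vertices, giving width 3; this decomposition certifies tw(G) ≤ 3. For the lower bound: the 4 vertex sets {7,8,9}, {2}, {4}, {1,3,5,6} are disjoint, each induces a connected subgraph, and every pair is joined by at least one edge of G. Contracting each set to a single vertex therefore yields K_{4} as a minor, and since treewidth is minor-monotone, tw(G) ≥ tw(K_{4}) = 3. Therefore the treewidth is 3.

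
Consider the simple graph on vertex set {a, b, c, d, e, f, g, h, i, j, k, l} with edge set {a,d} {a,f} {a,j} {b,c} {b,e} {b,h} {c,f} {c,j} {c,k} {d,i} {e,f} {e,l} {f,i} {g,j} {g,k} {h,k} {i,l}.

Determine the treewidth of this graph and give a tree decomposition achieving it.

Treewidth 3.
Bags: B1 = {a, d, i, l}  B2 = {a, f, i, l}  B3 = {a, e, f, l}  B4 = {a, e, f, j}  B5 = {c, e, f, j}  B6 = {b, c, e, j}  B7 = {b, c, g, j}  B8 = {b, c, g, k}  B9 = {b, g, h, k}
Tree: B1–B2, B2–B3, B3–B4, B4–B5, B5–B6, B6–B7, B7–B8, B8–B9

Every bag has size at most 4, so the width is 4 − 1 = 3 and tw(G) ≤ 3. For the lower bound: the 4 vertex sets {d,i,l}, {a}, {f}, {b,c,e,j} are disjoint, each induces a connected subgraph, and every pair is joined by at least one edge of G. Contracting each set to a single vertex therefore yields K_{4} as a minor, and since treewidth is minor-monotone, tw(G) ≥ tw(K_{4}) = 3. Hence tw(G) = 3 exactly.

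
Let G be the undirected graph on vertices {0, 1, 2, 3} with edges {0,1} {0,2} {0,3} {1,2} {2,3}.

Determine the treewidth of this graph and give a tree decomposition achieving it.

Every bag has size at most 3, so the width is 3 − 1 = 2 and tw(G) ≤ 2. For the lower bound, the 3 vertices {0, 1, 2} are pairwise adjacent, and any tree decomposition puts a clique entirely inside one bag — forcing width ≥ 2. Combining the bounds, tw(G) = 2.

Treewidth 2.
Bags: B1 = {0, 1, 2}  B2 = {0, 2, 3}
Tree: B1–B2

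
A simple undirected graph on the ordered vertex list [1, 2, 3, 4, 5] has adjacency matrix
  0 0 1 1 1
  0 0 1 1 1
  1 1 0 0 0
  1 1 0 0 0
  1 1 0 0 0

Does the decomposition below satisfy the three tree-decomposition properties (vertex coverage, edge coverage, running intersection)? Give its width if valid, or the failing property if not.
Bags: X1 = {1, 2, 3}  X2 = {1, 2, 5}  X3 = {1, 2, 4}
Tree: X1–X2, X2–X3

Yes; width 2.

Vertex coverage: the bags together contain {1, 2, 3, 4, 5}, the full vertex set. Edge coverage: each edge of G has both endpoints in at least one bag. Running intersection: for every vertex, the bags containing it form a connected subtree. All three properties hold, so this is a valid tree decomposition of width max|bag| − 1 = 2, and hence tw(G) ≤ 2.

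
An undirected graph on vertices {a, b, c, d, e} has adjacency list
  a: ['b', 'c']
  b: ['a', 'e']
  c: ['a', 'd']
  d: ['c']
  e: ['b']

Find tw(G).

1

A width-1 tree decomposition is:
Bags: B1 = {b, e}  B2 = {a, b}  B3 = {a, c}  B4 = {c, d}
Tree: B1–B2, B2–B3, B3–B4
The largest bag has 2 vertices, giving width 1; this decomposition certifies tw(G) ≤ 1. G has an edge, so its treewidth is at least 1. Therefore the treewidth is 1.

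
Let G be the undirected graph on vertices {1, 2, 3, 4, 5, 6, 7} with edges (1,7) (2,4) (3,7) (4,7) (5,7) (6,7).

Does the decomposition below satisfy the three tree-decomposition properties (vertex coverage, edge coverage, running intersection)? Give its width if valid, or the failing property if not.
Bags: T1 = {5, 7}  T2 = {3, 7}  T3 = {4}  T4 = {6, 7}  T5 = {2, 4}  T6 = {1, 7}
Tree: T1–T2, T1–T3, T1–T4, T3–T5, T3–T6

No — edge (7,4) lies in no bag.

A tree decomposition must satisfy three properties: every vertex lies in some bag; for every edge, both endpoints lie together in some bag; and for every vertex, the bags containing it form a connected subtree. Here edge (7,4) lies in no bag, so the decomposition is invalid.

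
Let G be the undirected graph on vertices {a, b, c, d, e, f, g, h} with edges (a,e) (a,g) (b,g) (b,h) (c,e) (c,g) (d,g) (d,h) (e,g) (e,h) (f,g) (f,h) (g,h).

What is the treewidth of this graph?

A width-2 tree decomposition is:
Bags: B1 = {e, g, h}  B2 = {b, g, h}  B3 = {a, e, g}  B4 = {d, g, h}  B5 = {f, g, h}  B6 = {c, e, g}
Tree: B1–B2, B1–B3, B1–B4, B1–B5, B3–B6
The largest bag has 3 vertices, giving width 2; this decomposition certifies tw(G) ≤ 2. Conversely, {d, g, h} is a clique of size 3, and the vertices of any clique must share a bag in every tree decomposition; so some bag has ≥ 3 vertices and tw(G) ≥ 2. Hence tw(G) = 2 exactly.

2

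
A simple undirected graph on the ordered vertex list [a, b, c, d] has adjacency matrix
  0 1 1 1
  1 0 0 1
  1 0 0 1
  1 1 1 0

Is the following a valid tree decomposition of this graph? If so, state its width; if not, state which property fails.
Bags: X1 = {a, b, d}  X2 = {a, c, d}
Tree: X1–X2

Yes; width 2.

Vertex coverage: the bags together contain {a, b, c, d}, the full vertex set. Edge coverage: each edge of G has both endpoints in at least one bag. Running intersection: for every vertex, the bags containing it form a connected subtree. All three properties hold, so this is a valid tree decomposition of width max|bag| − 1 = 2, and hence tw(G) ≤ 2.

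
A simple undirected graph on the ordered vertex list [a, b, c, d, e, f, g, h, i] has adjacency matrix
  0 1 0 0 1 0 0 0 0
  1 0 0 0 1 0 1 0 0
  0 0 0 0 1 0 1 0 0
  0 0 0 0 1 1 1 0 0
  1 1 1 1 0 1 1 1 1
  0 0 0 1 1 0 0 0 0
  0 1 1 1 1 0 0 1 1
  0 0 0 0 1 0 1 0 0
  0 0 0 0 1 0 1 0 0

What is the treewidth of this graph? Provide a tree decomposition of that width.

Treewidth 2.
One optimal decomposition is:
Bags: B1 = {b, e, g}  B2 = {a, b, e}  B3 = {c, e, g}  B4 = {d, e, g}  B5 = {e, g, h}  B6 = {e, g, i}  B7 = {d, e, f}
Tree: B1–B2, B1–B3, B1–B4, B4–B5, B5–B6, B4–B7

Every bag has size at most 3, so the width is 3 − 1 = 2 and tw(G) ≤ 2. Conversely, {d, e, g} is a clique of size 3, and the vertices of any clique must share a bag in every tree decomposition; so some bag has ≥ 3 vertices and tw(G) ≥ 2. Combining the bounds, tw(G) = 2.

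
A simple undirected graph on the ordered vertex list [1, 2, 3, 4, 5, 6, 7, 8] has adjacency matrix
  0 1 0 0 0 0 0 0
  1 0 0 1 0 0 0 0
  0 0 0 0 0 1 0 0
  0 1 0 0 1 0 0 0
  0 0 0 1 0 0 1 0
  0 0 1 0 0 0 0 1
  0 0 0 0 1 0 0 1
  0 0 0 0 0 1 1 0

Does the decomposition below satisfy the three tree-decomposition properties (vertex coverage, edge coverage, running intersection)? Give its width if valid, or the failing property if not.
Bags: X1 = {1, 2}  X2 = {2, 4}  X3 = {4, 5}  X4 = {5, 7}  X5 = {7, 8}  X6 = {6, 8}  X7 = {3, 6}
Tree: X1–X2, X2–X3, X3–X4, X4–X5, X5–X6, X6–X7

Yes; width 1.

Checking the three conditions: (i) the bags cover all of {1, 2, 3, 4, 5, 6, 7, 8}; (ii) for each edge, some bag contains both endpoints; (iii) the bags containing any fixed vertex form a subtree. All hold, so the decomposition is valid with width 2 − 1 = 1.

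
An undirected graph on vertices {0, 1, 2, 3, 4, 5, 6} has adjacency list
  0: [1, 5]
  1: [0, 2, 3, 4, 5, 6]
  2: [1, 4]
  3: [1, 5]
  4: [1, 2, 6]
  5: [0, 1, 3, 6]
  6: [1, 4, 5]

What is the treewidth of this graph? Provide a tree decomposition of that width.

Treewidth 2.
Bags: B1 = {1, 4, 6}  B2 = {1, 5, 6}  B3 = {0, 1, 5}  B4 = {1, 2, 4}  B5 = {1, 3, 5}
Tree: B1–B2, B2–B3, B1–B4, B2–B5

Every bag has size at most 3, so the width is 3 − 1 = 2 and tw(G) ≤ 2. On the other hand G contains the 3-clique {1, 2, 4}. A clique must lie in a single bag of any decomposition, so no decomposition can have width below 2. Hence tw(G) = 2 exactly.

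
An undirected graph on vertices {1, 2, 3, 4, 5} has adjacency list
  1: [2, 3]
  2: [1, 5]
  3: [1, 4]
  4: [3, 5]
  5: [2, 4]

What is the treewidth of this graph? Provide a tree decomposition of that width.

The largest bag has 3 vertices, giving width 2; this decomposition certifies tw(G) ≤ 2. For the lower bound, G contains the cycle 1–2–5–4–3–1, so G is not a forest; only forests have treewidth ≤ 1, hence tw(G) ≥ 2. Hence tw(G) = 2 exactly.

Treewidth 2.
Bags: B1 = {1, 2, 5}  B2 = {1, 4, 5}  B3 = {1, 3, 4}
Tree: B1–B2, B2–B3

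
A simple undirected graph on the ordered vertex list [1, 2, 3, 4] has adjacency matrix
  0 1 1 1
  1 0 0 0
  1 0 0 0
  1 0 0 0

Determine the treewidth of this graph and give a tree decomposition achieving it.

The largest bag has 2 vertices, giving width 1; this decomposition certifies tw(G) ≤ 1. Any graph with an edge has treewidth ≥ 1, and G has the edge 1–2. The upper and lower bounds meet at 1, so that is the treewidth.

Treewidth 1.
Bags: B1 = {1, 2}  B2 = {1, 4}  B3 = {1, 3}
Tree: B1–B2, B1–B3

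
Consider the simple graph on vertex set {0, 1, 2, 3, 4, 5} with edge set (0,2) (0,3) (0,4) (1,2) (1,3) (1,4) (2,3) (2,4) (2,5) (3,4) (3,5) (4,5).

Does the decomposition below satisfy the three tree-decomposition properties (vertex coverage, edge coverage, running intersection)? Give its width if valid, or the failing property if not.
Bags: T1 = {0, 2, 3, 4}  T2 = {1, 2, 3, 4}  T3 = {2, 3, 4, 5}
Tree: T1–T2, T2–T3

Yes; width 3.

Checking the three conditions: (i) the bags cover all of {0, 1, 2, 3, 4, 5}; (ii) for each edge, some bag contains both endpoints; (iii) the bags containing any fixed vertex form a subtree. All hold, so the decomposition is valid with width 4 − 1 = 3.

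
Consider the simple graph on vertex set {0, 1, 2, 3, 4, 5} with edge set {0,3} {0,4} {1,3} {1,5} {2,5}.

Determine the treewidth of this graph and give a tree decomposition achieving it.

Every bag has size at most 2, so the width is 2 − 1 = 1 and tw(G) ≤ 1. Since G has at least one edge (e.g. 2–5), it is not an edgeless graph, so tw(G) ≥ 1. The upper and lower bounds meet at 1, so that is the treewidth.

Treewidth 1.
One optimal decomposition is:
Bags: B1 = {2, 5}  B2 = {1, 5}  B3 = {1, 3}  B4 = {0, 3}  B5 = {0, 4}
Tree: B1–B2, B2–B3, B3–B4, B4–B5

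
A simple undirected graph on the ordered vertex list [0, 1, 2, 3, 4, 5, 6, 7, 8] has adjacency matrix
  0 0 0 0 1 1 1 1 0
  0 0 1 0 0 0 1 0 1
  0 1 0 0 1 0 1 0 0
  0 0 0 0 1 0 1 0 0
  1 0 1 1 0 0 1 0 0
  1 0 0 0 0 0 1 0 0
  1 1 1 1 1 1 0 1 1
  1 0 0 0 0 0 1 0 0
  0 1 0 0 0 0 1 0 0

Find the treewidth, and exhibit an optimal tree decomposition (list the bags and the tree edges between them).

Each bag holds 3 vertices, so the decomposition has width 2, which upper-bounds the treewidth. For the lower bound, the 3 vertices {0, 4, 6} are pairwise adjacent, and any tree decomposition puts a clique entirely inside one bag — forcing width ≥ 2. Combining the bounds, tw(G) = 2.

Treewidth 2.
One such decomposition:
Bags: B1 = {0, 4, 6}  B2 = {2, 4, 6}  B3 = {0, 5, 6}  B4 = {1, 2, 6}  B5 = {3, 4, 6}  B6 = {0, 6, 7}  B7 = {1, 6, 8}
Tree: B1–B2, B1–B3, B2–B4, B1–B5, B1–B6, B4–B7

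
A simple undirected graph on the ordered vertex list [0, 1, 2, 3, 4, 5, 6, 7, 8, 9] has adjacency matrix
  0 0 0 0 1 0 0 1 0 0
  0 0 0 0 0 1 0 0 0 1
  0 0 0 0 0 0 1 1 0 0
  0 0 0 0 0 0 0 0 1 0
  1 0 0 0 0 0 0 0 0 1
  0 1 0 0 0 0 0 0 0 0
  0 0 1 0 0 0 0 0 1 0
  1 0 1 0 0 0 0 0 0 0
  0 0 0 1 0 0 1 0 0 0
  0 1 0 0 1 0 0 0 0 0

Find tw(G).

1

A width-1 tree decomposition is:
Bags: B1 = {3, 8}  B2 = {6, 8}  B3 = {2, 6}  B4 = {2, 7}  B5 = {0, 7}  B6 = {0, 4}  B7 = {4, 9}  B8 = {1, 9}  B9 = {1, 5}
Tree: B1–B2, B2–B3, B3–B4, B4–B5, B5–B6, B6–B7, B7–B8, B8–B9
Every bag has size at most 2, so the width is 2 − 1 = 1 and tw(G) ≤ 1. G has an edge, so its treewidth is at least 1. The upper and lower bounds meet at 1, so that is the treewidth.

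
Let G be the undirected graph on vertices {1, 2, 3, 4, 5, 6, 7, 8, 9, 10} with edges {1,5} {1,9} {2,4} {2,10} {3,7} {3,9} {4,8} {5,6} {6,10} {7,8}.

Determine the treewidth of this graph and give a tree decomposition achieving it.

Treewidth 2.
One such decomposition:
Bags: B1 = {1, 3, 9}  B2 = {1, 3, 7}  B3 = {1, 7, 8}  B4 = {1, 4, 8}  B5 = {1, 2, 4}  B6 = {1, 2, 10}  B7 = {1, 6, 10}  B8 = {1, 5, 6}
Tree: B1–B2, B2–B3, B3–B4, B4–B5, B5–B6, B6–B7, B7–B8

Every bag has size at most 3, so the width is 3 − 1 = 2 and tw(G) ≤ 2. Since 1–9–3–7–8–4–2–10–6–5–1 is a cycle in G, G is not acyclic. Forests are exactly the graphs of treewidth ≤ 1, so tw(G) ≥ 2. Therefore the treewidth is 2.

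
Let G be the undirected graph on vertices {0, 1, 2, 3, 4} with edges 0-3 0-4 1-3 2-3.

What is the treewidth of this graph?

A width-1 tree decomposition is:
Bags: B1 = {2, 3}  B2 = {1, 3}  B3 = {0, 3}  B4 = {0, 4}
Tree: B1–B2, B2–B3, B3–B4
Each bag holds 2 vertices, so the decomposition has width 1, which upper-bounds the treewidth. Since G has at least one edge (e.g. 3–2), it is not an edgeless graph, so tw(G) ≥ 1. Hence tw(G) = 1 exactly.

1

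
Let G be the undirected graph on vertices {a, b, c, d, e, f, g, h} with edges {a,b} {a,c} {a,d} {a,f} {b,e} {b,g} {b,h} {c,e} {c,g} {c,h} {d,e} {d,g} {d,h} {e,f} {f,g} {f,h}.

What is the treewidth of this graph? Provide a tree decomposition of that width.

Each bag holds 5 vertices, so the decomposition has width 4, which upper-bounds the treewidth. For the lower bound: the 5 vertex sets {f,g}, {b,e}, {a,c}, {h}, {d} are disjoint, each induces a connected subgraph, and every pair is joined by at least one edge of G. Contracting each set to a single vertex therefore yields K_{5} as a minor, and since treewidth is minor-monotone, tw(G) ≥ tw(K_{5}) = 4. Hence tw(G) = 4 exactly.

Treewidth 4.
One optimal decomposition is:
Bags: B1 = {a, e, f, g, h}  B2 = {a, b, e, g, h}  B3 = {a, c, e, g, h}  B4 = {a, d, e, g, h}
Tree: B1–B2, B2–B3, B3–B4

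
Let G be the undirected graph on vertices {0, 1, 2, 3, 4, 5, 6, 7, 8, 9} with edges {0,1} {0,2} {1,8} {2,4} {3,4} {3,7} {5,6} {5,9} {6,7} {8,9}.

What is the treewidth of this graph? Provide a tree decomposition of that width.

The largest bag has 3 vertices, giving width 2; this decomposition certifies tw(G) ≤ 2. The edges 3–7–6–5–9–8–1–0–2–4–3 form a cycle, so G is not a tree and its treewidth is at least 2. The upper and lower bounds meet at 2, so that is the treewidth.

Treewidth 2.
One optimal decomposition is:
Bags: B1 = {3, 6, 7}  B2 = {3, 5, 6}  B3 = {3, 5, 9}  B4 = {3, 8, 9}  B5 = {1, 3, 8}  B6 = {0, 1, 3}  B7 = {0, 2, 3}  B8 = {2, 3, 4}
Tree: B1–B2, B2–B3, B3–B4, B4–B5, B5–B6, B6–B7, B7–B8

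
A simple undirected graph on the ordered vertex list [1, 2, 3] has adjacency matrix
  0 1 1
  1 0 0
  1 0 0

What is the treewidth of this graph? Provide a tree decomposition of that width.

Every bag has size at most 2, so the width is 2 − 1 = 1 and tw(G) ≤ 1. Since G has at least one edge (e.g. 3–1), it is not an edgeless graph, so tw(G) ≥ 1. Therefore the treewidth is 1.

Treewidth 1.
One such decomposition:
Bags: B1 = {1, 3}  B2 = {1, 2}
Tree: B1–B2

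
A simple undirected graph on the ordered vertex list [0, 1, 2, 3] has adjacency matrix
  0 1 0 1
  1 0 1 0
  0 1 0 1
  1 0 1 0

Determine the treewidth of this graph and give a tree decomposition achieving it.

Every bag has size at most 3, so the width is 3 − 1 = 2 and tw(G) ≤ 2. The edges 0–1–2–3–0 form a cycle, so G is not a tree and its treewidth is at least 2. The upper and lower bounds meet at 2, so that is the treewidth.

Treewidth 2.
One such decomposition:
Bags: B1 = {0, 1, 2}  B2 = {0, 2, 3}
Tree: B1–B2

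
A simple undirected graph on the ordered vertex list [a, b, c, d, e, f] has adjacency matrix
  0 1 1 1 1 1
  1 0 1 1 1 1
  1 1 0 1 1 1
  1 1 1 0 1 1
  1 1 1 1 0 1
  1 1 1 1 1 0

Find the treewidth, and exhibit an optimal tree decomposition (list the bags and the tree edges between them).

Treewidth 5.
One optimal decomposition is:
Bags: B1 = {a, b, c, d, e, f}
Tree: (single bag)

With just one bag of size 6, the width is 6 − 1 = 5, so tw(G) ≤ 5. For the lower bound, the 6 vertices {a, b, c, d, e, f} are pairwise adjacent, and any tree decomposition puts a clique entirely inside one bag — forcing width ≥ 5. Therefore the treewidth is 5.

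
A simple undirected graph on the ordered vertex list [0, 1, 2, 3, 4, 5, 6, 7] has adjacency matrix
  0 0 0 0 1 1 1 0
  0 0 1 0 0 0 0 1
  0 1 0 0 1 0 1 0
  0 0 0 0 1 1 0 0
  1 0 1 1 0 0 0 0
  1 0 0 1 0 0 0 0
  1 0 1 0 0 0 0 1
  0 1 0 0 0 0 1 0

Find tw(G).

2

A width-2 tree decomposition is:
Bags: B1 = {1, 2, 7}  B2 = {2, 6, 7}  B3 = {2, 4, 6}  B4 = {0, 4, 6}  B5 = {0, 3, 4}  B6 = {0, 3, 5}
Tree: B1–B2, B2–B3, B3–B4, B4–B5, B5–B6
The largest bag has 3 vertices, giving width 2; this decomposition certifies tw(G) ≤ 2. The edges 1–7–6–2–1 form a cycle, so G is not a tree and its treewidth is at least 2. Hence tw(G) = 2 exactly.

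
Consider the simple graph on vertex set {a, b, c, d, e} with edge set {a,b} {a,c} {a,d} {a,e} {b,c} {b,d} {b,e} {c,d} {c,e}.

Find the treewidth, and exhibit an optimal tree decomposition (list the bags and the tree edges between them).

Every bag has size at most 4, so the width is 4 − 1 = 3 and tw(G) ≤ 3. For the lower bound, the 4 vertices {a, b, c, d} are pairwise adjacent, and any tree decomposition puts a clique entirely inside one bag — forcing width ≥ 3. Therefore the treewidth is 3.

Treewidth 3.
Bags: B1 = {a, b, c, d}  B2 = {a, b, c, e}
Tree: B1–B2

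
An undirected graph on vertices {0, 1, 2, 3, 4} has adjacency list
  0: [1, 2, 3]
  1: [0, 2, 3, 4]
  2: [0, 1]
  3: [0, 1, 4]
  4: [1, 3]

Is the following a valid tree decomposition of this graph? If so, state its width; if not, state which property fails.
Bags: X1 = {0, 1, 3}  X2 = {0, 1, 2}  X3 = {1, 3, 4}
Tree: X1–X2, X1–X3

Yes; width 2.

Checking the three conditions: (i) the bags cover all of {0, 1, 2, 3, 4}; (ii) for each edge, some bag contains both endpoints; (iii) the bags containing any fixed vertex form a subtree. All hold, so the decomposition is valid with width 3 − 1 = 2.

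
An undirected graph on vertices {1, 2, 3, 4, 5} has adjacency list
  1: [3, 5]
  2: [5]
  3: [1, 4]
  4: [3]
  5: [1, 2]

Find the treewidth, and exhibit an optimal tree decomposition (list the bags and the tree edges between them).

Treewidth 1.
One such decomposition:
Bags: B1 = {3, 4}  B2 = {1, 3}  B3 = {1, 5}  B4 = {2, 5}
Tree: B1–B2, B2–B3, B3–B4

The largest bag has 2 vertices, giving width 1; this decomposition certifies tw(G) ≤ 1. Since G has at least one edge (e.g. 4–3), it is not an edgeless graph, so tw(G) ≥ 1. The upper and lower bounds meet at 1, so that is the treewidth.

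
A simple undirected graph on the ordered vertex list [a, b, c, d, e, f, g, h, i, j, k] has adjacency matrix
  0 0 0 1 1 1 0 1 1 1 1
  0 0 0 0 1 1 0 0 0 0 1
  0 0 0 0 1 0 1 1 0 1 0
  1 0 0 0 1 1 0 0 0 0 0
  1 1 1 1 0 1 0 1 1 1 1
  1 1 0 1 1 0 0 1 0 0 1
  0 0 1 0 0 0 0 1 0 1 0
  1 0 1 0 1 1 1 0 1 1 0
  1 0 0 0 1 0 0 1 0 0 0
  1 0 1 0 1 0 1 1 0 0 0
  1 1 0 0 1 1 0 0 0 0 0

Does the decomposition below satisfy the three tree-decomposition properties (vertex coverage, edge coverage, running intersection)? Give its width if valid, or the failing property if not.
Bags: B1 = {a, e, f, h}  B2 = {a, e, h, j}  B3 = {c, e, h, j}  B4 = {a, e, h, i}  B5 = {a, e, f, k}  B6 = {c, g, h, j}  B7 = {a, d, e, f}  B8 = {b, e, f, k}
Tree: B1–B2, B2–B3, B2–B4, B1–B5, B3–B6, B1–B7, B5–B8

Every vertex of G appears in some bag (union = {a, b, c, d, e, f, g, h, i, j, k}); every edge is covered by a bag; and for each vertex v the set of bags containing v is connected in the bag tree. The decomposition is therefore valid. The largest bag has 4 vertices, so the width is 3.

Yes; width 3.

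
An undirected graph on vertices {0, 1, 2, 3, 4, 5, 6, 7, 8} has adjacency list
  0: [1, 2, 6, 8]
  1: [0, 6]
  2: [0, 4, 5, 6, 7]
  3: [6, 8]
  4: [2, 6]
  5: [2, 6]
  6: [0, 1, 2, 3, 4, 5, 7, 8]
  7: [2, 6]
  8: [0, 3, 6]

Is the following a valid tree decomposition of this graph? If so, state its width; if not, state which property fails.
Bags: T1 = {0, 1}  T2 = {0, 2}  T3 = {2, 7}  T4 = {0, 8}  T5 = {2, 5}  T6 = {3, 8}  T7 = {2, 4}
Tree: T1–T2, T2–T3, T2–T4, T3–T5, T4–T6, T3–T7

A tree decomposition must satisfy three properties: every vertex lies in some bag; for every edge, both endpoints lie together in some bag; and for every vertex, the bags containing it form a connected subtree. Here vertex 6 appears in no bag, so the decomposition is invalid.

No — vertex 6 appears in no bag.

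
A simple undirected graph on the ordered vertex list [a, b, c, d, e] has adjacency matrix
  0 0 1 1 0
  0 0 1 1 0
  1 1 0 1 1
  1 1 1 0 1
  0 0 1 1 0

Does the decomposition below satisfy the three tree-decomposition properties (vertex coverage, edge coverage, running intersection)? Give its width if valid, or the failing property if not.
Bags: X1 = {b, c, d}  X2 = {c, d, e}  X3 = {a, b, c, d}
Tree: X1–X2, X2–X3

A tree decomposition must satisfy three properties: every vertex lies in some bag; for every edge, both endpoints lie together in some bag; and for every vertex, the bags containing it form a connected subtree. Here bags containing vertex b are not connected in the tree, so the decomposition is invalid.

No — bags containing vertex b are not connected in the tree.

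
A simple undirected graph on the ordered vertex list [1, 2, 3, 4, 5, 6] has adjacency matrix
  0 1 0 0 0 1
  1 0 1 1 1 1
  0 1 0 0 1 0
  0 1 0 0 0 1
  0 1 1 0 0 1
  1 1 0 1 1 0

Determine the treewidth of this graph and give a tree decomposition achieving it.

Each bag holds 3 vertices, so the decomposition has width 2, which upper-bounds the treewidth. Conversely, {2, 3, 5} is a clique of size 3, and the vertices of any clique must share a bag in every tree decomposition; so some bag has ≥ 3 vertices and tw(G) ≥ 2. Therefore the treewidth is 2.

Treewidth 2.
One such decomposition:
Bags: B1 = {2, 5, 6}  B2 = {2, 3, 5}  B3 = {1, 2, 6}  B4 = {2, 4, 6}
Tree: B1–B2, B1–B3, B3–B4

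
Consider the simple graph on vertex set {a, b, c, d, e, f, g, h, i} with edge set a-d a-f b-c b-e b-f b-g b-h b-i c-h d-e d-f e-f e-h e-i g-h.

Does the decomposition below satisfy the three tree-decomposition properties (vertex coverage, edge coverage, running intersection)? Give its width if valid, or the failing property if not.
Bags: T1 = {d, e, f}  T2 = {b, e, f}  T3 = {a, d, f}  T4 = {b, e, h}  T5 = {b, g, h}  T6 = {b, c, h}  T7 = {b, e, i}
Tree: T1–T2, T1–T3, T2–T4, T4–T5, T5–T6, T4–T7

Yes; width 2.

Checking the three conditions: (i) the bags cover all of {a, b, c, d, e, f, g, h, i}; (ii) for each edge, some bag contains both endpoints; (iii) the bags containing any fixed vertex form a subtree. All hold, so the decomposition is valid with width 3 − 1 = 2.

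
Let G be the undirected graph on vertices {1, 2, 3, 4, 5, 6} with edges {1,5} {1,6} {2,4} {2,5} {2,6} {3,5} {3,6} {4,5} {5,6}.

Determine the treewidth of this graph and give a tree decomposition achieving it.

Treewidth 2.
Bags: B1 = {2, 5, 6}  B2 = {1, 5, 6}  B3 = {2, 4, 5}  B4 = {3, 5, 6}
Tree: B1–B2, B1–B3, B1–B4

Each bag holds 3 vertices, so the decomposition has width 2, which upper-bounds the treewidth. On the other hand G contains the 3-clique {2, 4, 5}. A clique must lie in a single bag of any decomposition, so no decomposition can have width below 2. The upper and lower bounds meet at 2, so that is the treewidth.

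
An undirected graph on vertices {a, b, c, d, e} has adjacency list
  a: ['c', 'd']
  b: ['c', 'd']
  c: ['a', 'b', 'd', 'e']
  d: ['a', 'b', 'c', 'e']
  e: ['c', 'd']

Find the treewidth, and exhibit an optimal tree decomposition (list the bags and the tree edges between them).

The largest bag has 3 vertices, giving width 2; this decomposition certifies tw(G) ≤ 2. For the lower bound, the 3 vertices {c, d, e} are pairwise adjacent, and any tree decomposition puts a clique entirely inside one bag — forcing width ≥ 2. Hence tw(G) = 2 exactly.

Treewidth 2.
One such decomposition:
Bags: B1 = {a, c, d}  B2 = {c, d, e}  B3 = {b, c, d}
Tree: B1–B2, B2–B3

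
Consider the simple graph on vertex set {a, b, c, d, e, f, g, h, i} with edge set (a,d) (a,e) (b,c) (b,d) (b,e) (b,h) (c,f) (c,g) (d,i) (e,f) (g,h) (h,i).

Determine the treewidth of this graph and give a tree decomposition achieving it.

Treewidth 3.
One such decomposition:
Bags: B1 = {d, g, h, i}  B2 = {b, d, g, h}  B3 = {b, c, d, g}  B4 = {a, b, c, d}  B5 = {a, b, c, e}  B6 = {a, c, e, f}
Tree: B1–B2, B2–B3, B3–B4, B4–B5, B5–B6

Every bag has size at most 4, so the width is 4 − 1 = 3 and tw(G) ≤ 3. For the lower bound: the 4 vertex sets {g,h,i}, {d}, {b}, {a,c,e,f} are disjoint, each induces a connected subgraph, and every pair is joined by at least one edge of G. Contracting each set to a single vertex therefore yields K_{4} as a minor, and since treewidth is minor-monotone, tw(G) ≥ tw(K_{4}) = 3. Hence tw(G) = 3 exactly.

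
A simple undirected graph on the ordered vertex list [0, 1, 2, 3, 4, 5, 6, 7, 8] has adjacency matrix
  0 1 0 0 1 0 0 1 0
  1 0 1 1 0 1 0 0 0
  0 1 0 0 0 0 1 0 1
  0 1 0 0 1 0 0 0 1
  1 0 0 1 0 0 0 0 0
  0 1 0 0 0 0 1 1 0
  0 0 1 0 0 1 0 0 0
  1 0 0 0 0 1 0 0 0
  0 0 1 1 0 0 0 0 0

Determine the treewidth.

A width-3 tree decomposition is:
Bags: B1 = {2, 5, 6, 7}  B2 = {1, 2, 5, 7}  B3 = {0, 1, 2, 7}  B4 = {0, 1, 2, 8}  B5 = {0, 1, 3, 8}  B6 = {0, 3, 4, 8}
Tree: B1–B2, B2–B3, B3–B4, B4–B5, B5–B6
Each bag holds 4 vertices, so the decomposition has width 3, which upper-bounds the treewidth. For the lower bound: the 4 vertex sets {5,6,7}, {2}, {1}, {0,3,4,8} are disjoint, each induces a connected subgraph, and every pair is joined by at least one edge of G. Contracting each set to a single vertex therefore yields K_{4} as a minor, and since treewidth is minor-monotone, tw(G) ≥ tw(K_{4}) = 3. Hence tw(G) = 3 exactly.

3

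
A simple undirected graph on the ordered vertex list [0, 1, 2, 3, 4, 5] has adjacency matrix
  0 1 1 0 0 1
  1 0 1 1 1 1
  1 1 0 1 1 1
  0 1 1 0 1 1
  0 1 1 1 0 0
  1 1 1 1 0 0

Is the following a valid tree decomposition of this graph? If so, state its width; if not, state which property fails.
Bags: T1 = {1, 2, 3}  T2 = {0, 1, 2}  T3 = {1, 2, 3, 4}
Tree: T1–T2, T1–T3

A tree decomposition must satisfy three properties: every vertex lies in some bag; for every edge, both endpoints lie together in some bag; and for every vertex, the bags containing it form a connected subtree. Here vertex 5 appears in no bag, so the decomposition is invalid.

No — vertex 5 appears in no bag.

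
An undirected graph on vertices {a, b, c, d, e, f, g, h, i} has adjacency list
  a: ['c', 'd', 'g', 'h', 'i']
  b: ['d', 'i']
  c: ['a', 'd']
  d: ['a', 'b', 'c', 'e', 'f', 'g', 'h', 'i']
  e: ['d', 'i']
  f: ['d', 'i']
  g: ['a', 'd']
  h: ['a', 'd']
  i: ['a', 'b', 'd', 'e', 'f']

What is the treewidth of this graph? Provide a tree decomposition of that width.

Treewidth 2.
One optimal decomposition is:
Bags: B1 = {a, d, h}  B2 = {a, d, g}  B3 = {a, c, d}  B4 = {a, d, i}  B5 = {d, f, i}  B6 = {d, e, i}  B7 = {b, d, i}
Tree: B1–B2, B1–B3, B1–B4, B4–B5, B5–B6, B6–B7

Each bag holds 3 vertices, so the decomposition has width 2, which upper-bounds the treewidth. For the lower bound, the 3 vertices {a, d, g} are pairwise adjacent, and any tree decomposition puts a clique entirely inside one bag — forcing width ≥ 2. Hence tw(G) = 2 exactly.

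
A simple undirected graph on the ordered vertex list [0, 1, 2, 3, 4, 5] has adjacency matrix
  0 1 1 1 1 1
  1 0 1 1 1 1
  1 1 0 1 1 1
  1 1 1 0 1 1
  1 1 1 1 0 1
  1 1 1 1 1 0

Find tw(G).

5

A width-5 tree decomposition is:
Bags: B1 = {0, 1, 2, 3, 4, 5}
Tree: (single bag)
With just one bag of size 6, the width is 6 − 1 = 5, so tw(G) ≤ 5. For the lower bound, the 6 vertices {0, 1, 2, 3, 4, 5} are pairwise adjacent, and any tree decomposition puts a clique entirely inside one bag — forcing width ≥ 5. Hence tw(G) = 5 exactly.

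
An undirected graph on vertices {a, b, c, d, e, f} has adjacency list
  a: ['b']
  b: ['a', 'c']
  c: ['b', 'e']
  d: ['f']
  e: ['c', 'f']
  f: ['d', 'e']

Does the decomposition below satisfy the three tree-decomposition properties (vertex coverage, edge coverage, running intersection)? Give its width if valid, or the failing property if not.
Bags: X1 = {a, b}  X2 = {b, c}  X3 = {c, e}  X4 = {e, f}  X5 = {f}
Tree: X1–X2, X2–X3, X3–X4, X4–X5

A tree decomposition must satisfy three properties: every vertex lies in some bag; for every edge, both endpoints lie together in some bag; and for every vertex, the bags containing it form a connected subtree. Here vertex d appears in no bag, so the decomposition is invalid.

No — vertex d appears in no bag.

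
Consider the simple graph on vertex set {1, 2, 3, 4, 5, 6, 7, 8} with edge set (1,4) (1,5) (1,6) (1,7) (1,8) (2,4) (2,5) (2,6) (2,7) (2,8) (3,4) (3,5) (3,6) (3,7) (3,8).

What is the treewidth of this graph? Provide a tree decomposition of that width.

The largest bag has 4 vertices, giving width 3; this decomposition certifies tw(G) ≤ 3. For the lower bound: the 4 vertex sets {3,5}, {2,8}, {1}, {7} are disjoint, each induces a connected subgraph, and every pair is joined by at least one edge of G. Contracting each set to a single vertex therefore yields K_{4} as a minor, and since treewidth is minor-monotone, tw(G) ≥ tw(K_{4}) = 3. Combining the bounds, tw(G) = 3.

Treewidth 3.
Bags: B1 = {1, 2, 3, 5}  B2 = {1, 2, 3, 8}  B3 = {1, 2, 3, 7}  B4 = {1, 2, 3, 6}  B5 = {1, 2, 3, 4}
Tree: B1–B2, B2–B3, B3–B4, B4–B5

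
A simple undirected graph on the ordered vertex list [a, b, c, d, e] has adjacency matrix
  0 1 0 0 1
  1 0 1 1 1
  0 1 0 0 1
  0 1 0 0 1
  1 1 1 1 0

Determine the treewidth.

2

A width-2 tree decomposition is:
Bags: B1 = {a, b, e}  B2 = {b, d, e}  B3 = {b, c, e}
Tree: B1–B2, B1–B3
Each bag holds 3 vertices, so the decomposition has width 2, which upper-bounds the treewidth. On the other hand G contains the 3-clique {b, d, e}. A clique must lie in a single bag of any decomposition, so no decomposition can have width below 2. The upper and lower bounds meet at 2, so that is the treewidth.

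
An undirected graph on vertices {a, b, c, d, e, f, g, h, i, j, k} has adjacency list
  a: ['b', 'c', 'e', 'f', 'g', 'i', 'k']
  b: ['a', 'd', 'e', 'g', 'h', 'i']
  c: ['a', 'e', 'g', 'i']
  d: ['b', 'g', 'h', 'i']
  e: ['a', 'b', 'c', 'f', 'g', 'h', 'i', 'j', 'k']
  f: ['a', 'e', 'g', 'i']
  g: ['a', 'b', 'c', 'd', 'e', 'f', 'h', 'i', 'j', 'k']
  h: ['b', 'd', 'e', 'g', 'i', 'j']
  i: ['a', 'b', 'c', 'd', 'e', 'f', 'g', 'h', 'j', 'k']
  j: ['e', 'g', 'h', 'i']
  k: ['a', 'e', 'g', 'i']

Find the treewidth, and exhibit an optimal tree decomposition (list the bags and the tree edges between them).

Each bag holds 5 vertices, so the decomposition has width 4, which upper-bounds the treewidth. For the lower bound, the 5 vertices {b, d, g, h, i} are pairwise adjacent, and any tree decomposition puts a clique entirely inside one bag — forcing width ≥ 4. Therefore the treewidth is 4.

Treewidth 4.
One optimal decomposition is:
Bags: B1 = {a, e, f, g, i}  B2 = {a, b, e, g, i}  B3 = {b, e, g, h, i}  B4 = {e, g, h, i, j}  B5 = {a, c, e, g, i}  B6 = {b, d, g, h, i}  B7 = {a, e, g, i, k}
Tree: B1–B2, B2–B3, B3–B4, B2–B5, B3–B6, B2–B7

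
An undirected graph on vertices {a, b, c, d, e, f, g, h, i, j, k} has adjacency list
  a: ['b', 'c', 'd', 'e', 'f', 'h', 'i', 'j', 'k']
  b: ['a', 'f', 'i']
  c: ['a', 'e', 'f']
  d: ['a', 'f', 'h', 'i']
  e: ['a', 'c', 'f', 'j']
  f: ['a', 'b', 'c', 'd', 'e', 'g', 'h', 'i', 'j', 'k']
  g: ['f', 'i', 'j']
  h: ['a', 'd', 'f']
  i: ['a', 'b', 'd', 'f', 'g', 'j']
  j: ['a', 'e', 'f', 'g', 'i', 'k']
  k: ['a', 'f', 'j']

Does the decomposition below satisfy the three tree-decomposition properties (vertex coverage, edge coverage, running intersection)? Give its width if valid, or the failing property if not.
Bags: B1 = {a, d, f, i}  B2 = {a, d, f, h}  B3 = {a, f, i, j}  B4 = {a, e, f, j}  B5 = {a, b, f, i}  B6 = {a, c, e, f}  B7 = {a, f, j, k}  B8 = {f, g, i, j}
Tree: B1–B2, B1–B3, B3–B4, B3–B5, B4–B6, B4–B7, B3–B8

Yes; width 3.

Every vertex of G appears in some bag (union = {a, b, c, d, e, f, g, h, i, j, k}); every edge is covered by a bag; and for each vertex v the set of bags containing v is connected in the bag tree. The decomposition is therefore valid. The largest bag has 4 vertices, so the width is 3.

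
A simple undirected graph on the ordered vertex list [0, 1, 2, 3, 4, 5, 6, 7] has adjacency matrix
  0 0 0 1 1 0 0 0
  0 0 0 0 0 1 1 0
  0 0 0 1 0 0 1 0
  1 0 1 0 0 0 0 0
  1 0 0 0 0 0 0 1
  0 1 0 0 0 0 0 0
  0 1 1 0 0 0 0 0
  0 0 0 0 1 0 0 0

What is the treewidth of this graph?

1

A width-1 tree decomposition is:
Bags: B1 = {1, 5}  B2 = {1, 6}  B3 = {2, 6}  B4 = {2, 3}  B5 = {0, 3}  B6 = {0, 4}  B7 = {4, 7}
Tree: B1–B2, B2–B3, B3–B4, B4–B5, B5–B6, B6–B7
Every bag has size at most 2, so the width is 2 − 1 = 1 and tw(G) ≤ 1. G has an edge, so its treewidth is at least 1. Combining the bounds, tw(G) = 1.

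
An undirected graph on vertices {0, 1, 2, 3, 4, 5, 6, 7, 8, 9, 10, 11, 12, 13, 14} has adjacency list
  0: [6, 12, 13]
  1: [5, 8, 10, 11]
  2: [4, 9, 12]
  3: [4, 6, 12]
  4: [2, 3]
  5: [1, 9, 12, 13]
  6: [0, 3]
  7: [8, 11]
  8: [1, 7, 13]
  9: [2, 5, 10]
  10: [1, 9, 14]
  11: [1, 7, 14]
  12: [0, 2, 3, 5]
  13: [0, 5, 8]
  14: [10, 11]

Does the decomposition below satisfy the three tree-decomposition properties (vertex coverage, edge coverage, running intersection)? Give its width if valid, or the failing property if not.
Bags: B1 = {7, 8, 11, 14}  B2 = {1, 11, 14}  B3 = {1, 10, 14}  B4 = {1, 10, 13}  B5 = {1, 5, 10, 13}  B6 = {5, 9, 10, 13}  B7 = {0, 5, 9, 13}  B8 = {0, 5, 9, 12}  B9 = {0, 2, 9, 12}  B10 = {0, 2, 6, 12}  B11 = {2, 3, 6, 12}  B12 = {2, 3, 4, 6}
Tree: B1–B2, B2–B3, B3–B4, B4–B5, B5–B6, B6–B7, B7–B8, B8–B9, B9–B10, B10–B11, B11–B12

A tree decomposition must satisfy three properties: every vertex lies in some bag; for every edge, both endpoints lie together in some bag; and for every vertex, the bags containing it form a connected subtree. Here edge (8,1) lies in no bag, so the decomposition is invalid.

No — edge (8,1) lies in no bag.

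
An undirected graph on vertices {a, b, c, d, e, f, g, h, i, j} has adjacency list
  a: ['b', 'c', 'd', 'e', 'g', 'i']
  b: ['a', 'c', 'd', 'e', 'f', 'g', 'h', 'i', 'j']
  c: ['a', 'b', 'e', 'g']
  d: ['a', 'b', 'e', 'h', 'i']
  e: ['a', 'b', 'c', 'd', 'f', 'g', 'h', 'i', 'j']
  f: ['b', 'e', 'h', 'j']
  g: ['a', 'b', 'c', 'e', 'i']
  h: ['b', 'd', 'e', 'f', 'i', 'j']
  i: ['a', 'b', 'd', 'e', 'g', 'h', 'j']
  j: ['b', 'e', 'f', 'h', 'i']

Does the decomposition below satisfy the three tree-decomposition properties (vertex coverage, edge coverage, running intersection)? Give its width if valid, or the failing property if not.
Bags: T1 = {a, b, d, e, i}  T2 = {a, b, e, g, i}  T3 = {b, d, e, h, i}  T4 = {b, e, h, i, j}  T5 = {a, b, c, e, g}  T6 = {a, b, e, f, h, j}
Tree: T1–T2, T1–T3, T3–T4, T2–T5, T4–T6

No — bags containing vertex a are not connected in the tree.

A tree decomposition must satisfy three properties: every vertex lies in some bag; for every edge, both endpoints lie together in some bag; and for every vertex, the bags containing it form a connected subtree. Here bags containing vertex a are not connected in the tree, so the decomposition is invalid.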